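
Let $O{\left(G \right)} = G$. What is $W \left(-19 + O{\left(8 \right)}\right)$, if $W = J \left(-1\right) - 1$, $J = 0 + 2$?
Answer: $33$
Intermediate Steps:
$J = 2$
$W = -3$ ($W = 2 \left(-1\right) - 1 = -2 - 1 = -3$)
$W \left(-19 + O{\left(8 \right)}\right) = - 3 \left(-19 + 8\right) = \left(-3\right) \left(-11\right) = 33$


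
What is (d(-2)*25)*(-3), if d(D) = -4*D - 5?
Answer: -225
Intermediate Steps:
d(D) = -5 - 4*D
(d(-2)*25)*(-3) = ((-5 - 4*(-2))*25)*(-3) = ((-5 + 8)*25)*(-3) = (3*25)*(-3) = 75*(-3) = -225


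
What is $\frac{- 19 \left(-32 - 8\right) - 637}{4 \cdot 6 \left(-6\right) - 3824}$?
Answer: $- \frac{123}{3968} \approx -0.030998$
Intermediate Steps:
$\frac{- 19 \left(-32 - 8\right) - 637}{4 \cdot 6 \left(-6\right) - 3824} = \frac{\left(-19\right) \left(-40\right) - 637}{24 \left(-6\right) - 3824} = \frac{760 - 637}{-144 - 3824} = \frac{123}{-3968} = 123 \left(- \frac{1}{3968}\right) = - \frac{123}{3968}$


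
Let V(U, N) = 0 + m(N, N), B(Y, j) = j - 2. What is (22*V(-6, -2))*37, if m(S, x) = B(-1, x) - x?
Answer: -1628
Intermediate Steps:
B(Y, j) = -2 + j
m(S, x) = -2 (m(S, x) = (-2 + x) - x = -2)
V(U, N) = -2 (V(U, N) = 0 - 2 = -2)
(22*V(-6, -2))*37 = (22*(-2))*37 = -44*37 = -1628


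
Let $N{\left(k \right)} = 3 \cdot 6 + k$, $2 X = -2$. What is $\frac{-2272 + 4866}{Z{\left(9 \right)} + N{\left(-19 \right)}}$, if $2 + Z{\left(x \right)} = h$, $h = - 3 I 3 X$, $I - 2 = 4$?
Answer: $\frac{2594}{51} \approx 50.863$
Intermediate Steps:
$I = 6$ ($I = 2 + 4 = 6$)
$X = -1$ ($X = \frac{1}{2} \left(-2\right) = -1$)
$N{\left(k \right)} = 18 + k$
$h = 54$ ($h = - 3 \cdot 6 \cdot 3 \left(-1\right) = \left(-3\right) 18 \left(-1\right) = \left(-54\right) \left(-1\right) = 54$)
$Z{\left(x \right)} = 52$ ($Z{\left(x \right)} = -2 + 54 = 52$)
$\frac{-2272 + 4866}{Z{\left(9 \right)} + N{\left(-19 \right)}} = \frac{-2272 + 4866}{52 + \left(18 - 19\right)} = \frac{2594}{52 - 1} = \frac{2594}{51}$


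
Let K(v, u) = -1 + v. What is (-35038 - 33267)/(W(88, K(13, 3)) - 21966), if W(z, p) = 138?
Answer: 68305/21828 ≈ 3.1292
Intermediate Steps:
(-35038 - 33267)/(W(88, K(13, 3)) - 21966) = (-35038 - 33267)/(138 - 21966) = -68305/(-21828) = -68305*(-1/21828) = 68305/21828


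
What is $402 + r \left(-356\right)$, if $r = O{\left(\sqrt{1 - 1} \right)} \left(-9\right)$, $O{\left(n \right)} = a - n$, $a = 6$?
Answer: $19626$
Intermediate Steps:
$O{\left(n \right)} = 6 - n$
$r = -54$ ($r = \left(6 - \sqrt{1 - 1}\right) \left(-9\right) = \left(6 - \sqrt{0}\right) \left(-9\right) = \left(6 - 0\right) \left(-9\right) = \left(6 + 0\right) \left(-9\right) = 6 \left(-9\right) = -54$)
$402 + r \left(-356\right) = 402 - -19224 = 402 + 19224 = 19626$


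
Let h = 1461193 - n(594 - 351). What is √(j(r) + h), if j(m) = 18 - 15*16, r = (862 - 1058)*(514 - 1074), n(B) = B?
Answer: 2*√365182 ≈ 1208.6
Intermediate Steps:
r = 109760 (r = -196*(-560) = 109760)
j(m) = -222 (j(m) = 18 - 240 = -222)
h = 1460950 (h = 1461193 - (594 - 351) = 1461193 - 1*243 = 1461193 - 243 = 1460950)
√(j(r) + h) = √(-222 + 1460950) = √1460728 = 2*√365182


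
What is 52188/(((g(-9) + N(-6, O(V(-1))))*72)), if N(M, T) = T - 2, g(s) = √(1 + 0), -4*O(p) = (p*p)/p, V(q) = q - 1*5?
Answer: 4349/3 ≈ 1449.7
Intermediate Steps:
V(q) = -5 + q (V(q) = q - 5 = -5 + q)
O(p) = -p/4 (O(p) = -p*p/(4*p) = -p²/(4*p) = -p/4)
g(s) = 1 (g(s) = √1 = 1)
N(M, T) = -2 + T
52188/(((g(-9) + N(-6, O(V(-1))))*72)) = 52188/(((1 + (-2 - (-5 - 1)/4))*72)) = 52188/(((1 + (-2 - ¼*(-6)))*72)) = 52188/(((1 + (-2 + 3/2))*72)) = 52188/(((1 - ½)*72)) = 52188/(((½)*72)) = 52188/36 = 52188*(1/36) = 4349/3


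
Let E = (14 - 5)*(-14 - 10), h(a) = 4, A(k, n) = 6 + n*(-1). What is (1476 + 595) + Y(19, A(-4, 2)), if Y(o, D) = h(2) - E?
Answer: 2291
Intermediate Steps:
A(k, n) = 6 - n
E = -216 (E = 9*(-24) = -216)
Y(o, D) = 220 (Y(o, D) = 4 - 1*(-216) = 4 + 216 = 220)
(1476 + 595) + Y(19, A(-4, 2)) = (1476 + 595) + 220 = 2071 + 220 = 2291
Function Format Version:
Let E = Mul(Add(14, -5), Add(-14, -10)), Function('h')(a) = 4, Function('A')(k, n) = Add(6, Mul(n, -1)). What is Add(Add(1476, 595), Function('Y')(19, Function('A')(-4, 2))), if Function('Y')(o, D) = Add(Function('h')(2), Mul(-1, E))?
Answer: 2291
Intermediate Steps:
Function('A')(k, n) = Add(6, Mul(-1, n))
E = -216 (E = Mul(9, -24) = -216)
Function('Y')(o, D) = 220 (Function('Y')(o, D) = Add(4, Mul(-1, -216)) = Add(4, 216) = 220)
Add(Add(1476, 595), Function('Y')(19, Function('A')(-4, 2))) = Add(Add(1476, 595), 220) = Add(2071, 220) = 2291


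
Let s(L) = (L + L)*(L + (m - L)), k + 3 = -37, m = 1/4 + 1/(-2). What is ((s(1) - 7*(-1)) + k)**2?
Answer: 4489/4 ≈ 1122.3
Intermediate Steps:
m = -1/4 (m = 1*(1/4) + 1*(-1/2) = 1/4 - 1/2 = -1/4 ≈ -0.25000)
k = -40 (k = -3 - 37 = -40)
s(L) = -L/2 (s(L) = (L + L)*(L + (-1/4 - L)) = (2*L)*(-1/4) = -L/2)
((s(1) - 7*(-1)) + k)**2 = ((-1/2*1 - 7*(-1)) - 40)**2 = ((-1/2 + 7) - 40)**2 = (13/2 - 40)**2 = (-67/2)**2 = 4489/4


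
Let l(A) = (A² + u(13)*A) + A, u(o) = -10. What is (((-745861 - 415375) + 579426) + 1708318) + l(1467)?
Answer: 3265394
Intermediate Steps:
l(A) = A² - 9*A (l(A) = (A² - 10*A) + A = A² - 9*A)
(((-745861 - 415375) + 579426) + 1708318) + l(1467) = (((-745861 - 415375) + 579426) + 1708318) + 1467*(-9 + 1467) = ((-1161236 + 579426) + 1708318) + 1467*1458 = (-581810 + 1708318) + 2138886 = 1126508 + 2138886 = 3265394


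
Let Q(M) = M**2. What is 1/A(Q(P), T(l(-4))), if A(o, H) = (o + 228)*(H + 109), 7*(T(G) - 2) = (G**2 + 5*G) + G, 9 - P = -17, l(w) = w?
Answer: 7/695176 ≈ 1.0069e-5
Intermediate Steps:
P = 26 (P = 9 - 1*(-17) = 9 + 17 = 26)
T(G) = 2 + G**2/7 + 6*G/7 (T(G) = 2 + ((G**2 + 5*G) + G)/7 = 2 + (G**2 + 6*G)/7 = 2 + (G**2/7 + 6*G/7) = 2 + G**2/7 + 6*G/7)
A(o, H) = (109 + H)*(228 + o) (A(o, H) = (228 + o)*(109 + H) = (109 + H)*(228 + o))
1/A(Q(P), T(l(-4))) = 1/(24852 + 109*26**2 + 228*(2 + (1/7)*(-4)**2 + (6/7)*(-4)) + (2 + (1/7)*(-4)**2 + (6/7)*(-4))*26**2) = 1/(24852 + 109*676 + 228*(2 + (1/7)*16 - 24/7) + (2 + (1/7)*16 - 24/7)*676) = 1/(24852 + 73684 + 228*(2 + 16/7 - 24/7) + (2 + 16/7 - 24/7)*676) = 1/(24852 + 73684 + 228*(6/7) + (6/7)*676) = 1/(24852 + 73684 + 1368/7 + 4056/7) = 1/(695176/7) = 7/695176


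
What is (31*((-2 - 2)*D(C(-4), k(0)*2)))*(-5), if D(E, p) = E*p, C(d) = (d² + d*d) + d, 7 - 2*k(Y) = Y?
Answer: 121520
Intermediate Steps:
k(Y) = 7/2 - Y/2
C(d) = d + 2*d² (C(d) = (d² + d²) + d = 2*d² + d = d + 2*d²)
(31*((-2 - 2)*D(C(-4), k(0)*2)))*(-5) = (31*((-2 - 2)*((-4*(1 + 2*(-4)))*((7/2 - ½*0)*2))))*(-5) = (31*(-4*(-4*(1 - 8))*(7/2 + 0)*2))*(-5) = (31*(-4*(-4*(-7))*(7/2)*2))*(-5) = (31*(-112*7))*(-5) = (31*(-4*196))*(-5) = (31*(-784))*(-5) = -24304*(-5) = 121520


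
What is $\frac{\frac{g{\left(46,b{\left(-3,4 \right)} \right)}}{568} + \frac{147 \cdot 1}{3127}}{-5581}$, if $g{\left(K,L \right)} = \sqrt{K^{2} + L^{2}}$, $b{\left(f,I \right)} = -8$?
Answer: $- \frac{147}{17451787} - \frac{\sqrt{545}}{1585004} \approx -2.3152 \cdot 10^{-5}$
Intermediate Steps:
$\frac{\frac{g{\left(46,b{\left(-3,4 \right)} \right)}}{568} + \frac{147 \cdot 1}{3127}}{-5581} = \frac{\frac{\sqrt{46^{2} + \left(-8\right)^{2}}}{568} + \frac{147 \cdot 1}{3127}}{-5581} = \left(\sqrt{2116 + 64} \cdot \frac{1}{568} + 147 \cdot \frac{1}{3127}\right) \left(- \frac{1}{5581}\right) = \left(\sqrt{2180} \cdot \frac{1}{568} + \frac{147}{3127}\right) \left(- \frac{1}{5581}\right) = \left(2 \sqrt{545} \cdot \frac{1}{568} + \frac{147}{3127}\right) \left(- \frac{1}{5581}\right) = \left(\frac{\sqrt{545}}{284} + \frac{147}{3127}\right) \left(- \frac{1}{5581}\right) = \left(\frac{147}{3127} + \frac{\sqrt{545}}{284}\right) \left(- \frac{1}{5581}\right) = - \frac{147}{17451787} - \frac{\sqrt{545}}{1585004}$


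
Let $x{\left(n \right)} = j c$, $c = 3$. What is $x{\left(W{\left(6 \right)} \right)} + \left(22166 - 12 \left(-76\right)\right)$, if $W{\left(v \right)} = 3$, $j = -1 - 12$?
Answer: $23039$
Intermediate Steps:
$j = -13$ ($j = -1 - 12 = -13$)
$x{\left(n \right)} = -39$ ($x{\left(n \right)} = \left(-13\right) 3 = -39$)
$x{\left(W{\left(6 \right)} \right)} + \left(22166 - 12 \left(-76\right)\right) = -39 + \left(22166 - 12 \left(-76\right)\right) = -39 + \left(22166 - -912\right) = -39 + \left(22166 + 912\right) = -39 + 23078 = 23039$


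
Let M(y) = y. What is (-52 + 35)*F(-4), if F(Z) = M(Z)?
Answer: 68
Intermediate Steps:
F(Z) = Z
(-52 + 35)*F(-4) = (-52 + 35)*(-4) = -17*(-4) = 68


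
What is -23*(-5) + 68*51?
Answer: 3583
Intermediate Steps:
-23*(-5) + 68*51 = 115 + 3468 = 3583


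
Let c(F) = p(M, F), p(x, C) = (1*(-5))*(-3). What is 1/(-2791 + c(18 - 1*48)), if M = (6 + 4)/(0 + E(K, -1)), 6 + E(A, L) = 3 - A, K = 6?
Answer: -1/2776 ≈ -0.00036023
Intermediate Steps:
E(A, L) = -3 - A (E(A, L) = -6 + (3 - A) = -3 - A)
M = -10/9 (M = (6 + 4)/(0 + (-3 - 1*6)) = 10/(0 + (-3 - 6)) = 10/(0 - 9) = 10/(-9) = 10*(-⅑) = -10/9 ≈ -1.1111)
p(x, C) = 15 (p(x, C) = -5*(-3) = 15)
c(F) = 15
1/(-2791 + c(18 - 1*48)) = 1/(-2791 + 15) = 1/(-2776) = -1/2776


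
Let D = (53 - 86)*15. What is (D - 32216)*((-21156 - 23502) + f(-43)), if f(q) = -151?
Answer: 1465747199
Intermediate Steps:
D = -495 (D = -33*15 = -495)
(D - 32216)*((-21156 - 23502) + f(-43)) = (-495 - 32216)*((-21156 - 23502) - 151) = -32711*(-44658 - 151) = -32711*(-44809) = 1465747199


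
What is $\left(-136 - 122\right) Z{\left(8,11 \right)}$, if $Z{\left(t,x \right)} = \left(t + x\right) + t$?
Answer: $-6966$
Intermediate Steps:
$Z{\left(t,x \right)} = x + 2 t$
$\left(-136 - 122\right) Z{\left(8,11 \right)} = \left(-136 - 122\right) \left(11 + 2 \cdot 8\right) = - 258 \left(11 + 16\right) = \left(-258\right) 27 = -6966$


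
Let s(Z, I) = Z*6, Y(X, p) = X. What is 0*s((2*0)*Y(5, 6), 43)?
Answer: 0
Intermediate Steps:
s(Z, I) = 6*Z
0*s((2*0)*Y(5, 6), 43) = 0*(6*((2*0)*5)) = 0*(6*(0*5)) = 0*(6*0) = 0*0 = 0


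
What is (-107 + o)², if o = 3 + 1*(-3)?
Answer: 11449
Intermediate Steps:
o = 0 (o = 3 - 3 = 0)
(-107 + o)² = (-107 + 0)² = (-107)² = 11449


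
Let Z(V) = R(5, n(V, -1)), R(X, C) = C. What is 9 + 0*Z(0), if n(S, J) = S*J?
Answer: 9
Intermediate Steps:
n(S, J) = J*S
Z(V) = -V
9 + 0*Z(0) = 9 + 0*(-1*0) = 9 + 0*0 = 9 + 0 = 9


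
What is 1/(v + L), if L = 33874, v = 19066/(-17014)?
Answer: 8507/288156585 ≈ 2.9522e-5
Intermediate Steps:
v = -9533/8507 (v = 19066*(-1/17014) = -9533/8507 ≈ -1.1206)
1/(v + L) = 1/(-9533/8507 + 33874) = 1/(288156585/8507) = 8507/288156585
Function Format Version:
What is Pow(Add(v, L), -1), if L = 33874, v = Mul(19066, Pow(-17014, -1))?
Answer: Rational(8507, 288156585) ≈ 2.9522e-5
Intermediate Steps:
v = Rational(-9533, 8507) (v = Mul(19066, Rational(-1, 17014)) = Rational(-9533, 8507) ≈ -1.1206)
Pow(Add(v, L), -1) = Pow(Add(Rational(-9533, 8507), 33874), -1) = Pow(Rational(288156585, 8507), -1) = Rational(8507, 288156585)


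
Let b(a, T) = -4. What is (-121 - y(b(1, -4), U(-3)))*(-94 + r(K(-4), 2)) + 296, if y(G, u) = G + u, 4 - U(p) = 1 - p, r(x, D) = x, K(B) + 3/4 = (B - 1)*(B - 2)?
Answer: 31487/4 ≈ 7871.8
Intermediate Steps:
K(B) = -3/4 + (-1 + B)*(-2 + B) (K(B) = -3/4 + (B - 1)*(B - 2) = -3/4 + (-1 + B)*(-2 + B))
U(p) = 3 + p (U(p) = 4 - (1 - p) = 4 + (-1 + p) = 3 + p)
(-121 - y(b(1, -4), U(-3)))*(-94 + r(K(-4), 2)) + 296 = (-121 - (-4 + (3 - 3)))*(-94 + (5/4 + (-4)**2 - 3*(-4))) + 296 = (-121 - (-4 + 0))*(-94 + (5/4 + 16 + 12)) + 296 = (-121 - 1*(-4))*(-94 + 117/4) + 296 = (-121 + 4)*(-259/4) + 296 = -117*(-259/4) + 296 = 30303/4 + 296 = 31487/4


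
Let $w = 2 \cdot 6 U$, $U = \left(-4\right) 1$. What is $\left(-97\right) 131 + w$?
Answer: $-12755$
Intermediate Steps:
$U = -4$
$w = -48$ ($w = 2 \cdot 6 \left(-4\right) = 12 \left(-4\right) = -48$)
$\left(-97\right) 131 + w = \left(-97\right) 131 - 48 = -12707 - 48 = -12755$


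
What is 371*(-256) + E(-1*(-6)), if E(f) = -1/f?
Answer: -569857/6 ≈ -94976.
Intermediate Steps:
371*(-256) + E(-1*(-6)) = 371*(-256) - 1/((-1*(-6))) = -94976 - 1/6 = -569857/6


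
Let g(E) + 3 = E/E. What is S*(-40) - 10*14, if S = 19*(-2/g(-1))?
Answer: -900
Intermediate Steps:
g(E) = -2 (g(E) = -3 + E/E = -3 + 1 = -2)
S = 19 (S = 19*(-2/(-2)) = 19*(-2*(-1/2)) = 19*1 = 19)
S*(-40) - 10*14 = 19*(-40) - 10*14 = -760 - 140 = -900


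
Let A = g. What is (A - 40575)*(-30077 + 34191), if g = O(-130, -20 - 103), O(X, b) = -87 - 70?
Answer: -167571448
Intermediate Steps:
O(X, b) = -157
g = -157
A = -157
(A - 40575)*(-30077 + 34191) = (-157 - 40575)*(-30077 + 34191) = -40732*4114 = -167571448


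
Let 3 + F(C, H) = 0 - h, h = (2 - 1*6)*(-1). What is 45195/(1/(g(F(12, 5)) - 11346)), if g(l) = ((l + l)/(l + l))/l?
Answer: -3589522485/7 ≈ -5.1279e+8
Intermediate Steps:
h = 4 (h = (2 - 6)*(-1) = -4*(-1) = 4)
F(C, H) = -7 (F(C, H) = -3 + (0 - 1*4) = -3 + (0 - 4) = -3 - 4 = -7)
g(l) = 1/l (g(l) = ((2*l)/((2*l)))/l = ((2*l)*(1/(2*l)))/l = 1/l)
45195/(1/(g(F(12, 5)) - 11346)) = 45195/(1/(1/(-7) - 11346)) = 45195/(1/(-⅐ - 11346)) = 45195/(1/(-79423/7)) = 45195/(-7/79423) = 45195*(-79423/7) = -3589522485/7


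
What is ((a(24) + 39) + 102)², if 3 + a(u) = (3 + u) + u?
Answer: 35721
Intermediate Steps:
a(u) = 2*u (a(u) = -3 + ((3 + u) + u) = -3 + (3 + 2*u) = 2*u)
((a(24) + 39) + 102)² = ((2*24 + 39) + 102)² = ((48 + 39) + 102)² = (87 + 102)² = 189² = 35721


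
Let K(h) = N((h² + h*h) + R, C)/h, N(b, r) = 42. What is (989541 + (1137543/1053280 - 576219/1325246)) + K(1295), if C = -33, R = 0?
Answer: 25553250877560894381/25823319477280 ≈ 9.8954e+5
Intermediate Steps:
K(h) = 42/h
(989541 + (1137543/1053280 - 576219/1325246)) + K(1295) = (989541 + (1137543/1053280 - 576219/1325246)) + 42/1295 = (989541 + (1137543*(1/1053280) - 576219*1/1325246)) + 42*(1/1295) = (989541 + (1137543/1053280 - 576219/1325246)) + 6/185 = (989541 + 450302181129/697927553440) + 6/185 = 690628379460752169/697927553440 + 6/185 = 25553250877560894381/25823319477280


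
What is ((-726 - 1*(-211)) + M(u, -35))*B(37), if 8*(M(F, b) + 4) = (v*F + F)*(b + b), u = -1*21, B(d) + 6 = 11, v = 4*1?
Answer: 7995/4 ≈ 1998.8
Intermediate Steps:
v = 4
B(d) = 5 (B(d) = -6 + 11 = 5)
u = -21
M(F, b) = -4 + 5*F*b/4 (M(F, b) = -4 + ((4*F + F)*(b + b))/8 = -4 + ((5*F)*(2*b))/8 = -4 + (10*F*b)/8 = -4 + 5*F*b/4)
((-726 - 1*(-211)) + M(u, -35))*B(37) = ((-726 - 1*(-211)) + (-4 + (5/4)*(-21)*(-35)))*5 = ((-726 + 211) + (-4 + 3675/4))*5 = (-515 + 3659/4)*5 = (1599/4)*5 = 7995/4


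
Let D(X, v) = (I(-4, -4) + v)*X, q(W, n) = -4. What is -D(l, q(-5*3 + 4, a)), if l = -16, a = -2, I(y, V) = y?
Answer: -128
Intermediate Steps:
D(X, v) = X*(-4 + v) (D(X, v) = (-4 + v)*X = X*(-4 + v))
-D(l, q(-5*3 + 4, a)) = -(-16)*(-4 - 4) = -(-16)*(-8) = -1*128 = -128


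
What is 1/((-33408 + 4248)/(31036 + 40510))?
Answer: -35773/14580 ≈ -2.4536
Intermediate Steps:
1/((-33408 + 4248)/(31036 + 40510)) = 1/(-29160/71546) = 1/(-29160*1/71546) = 1/(-14580/35773) = -35773/14580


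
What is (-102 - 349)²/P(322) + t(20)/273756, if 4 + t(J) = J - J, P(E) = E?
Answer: 1988651531/3148194 ≈ 631.68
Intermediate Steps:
t(J) = -4 (t(J) = -4 + (J - J) = -4 + 0 = -4)
(-102 - 349)²/P(322) + t(20)/273756 = (-102 - 349)²/322 - 4/273756 = (-451)²*(1/322) - 4*1/273756 = 203401*(1/322) - 1/68439 = 203401/322 - 1/68439 = 1988651531/3148194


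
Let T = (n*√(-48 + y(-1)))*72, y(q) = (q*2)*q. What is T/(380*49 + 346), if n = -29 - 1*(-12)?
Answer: -204*I*√46/3161 ≈ -0.43771*I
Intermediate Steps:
y(q) = 2*q² (y(q) = (2*q)*q = 2*q²)
n = -17 (n = -29 + 12 = -17)
T = -1224*I*√46 (T = -17*√(-48 + 2*(-1)²)*72 = -17*√(-48 + 2*1)*72 = -17*√(-48 + 2)*72 = -17*I*√46*72 = -1224*I*√46 ≈ -8301.6*I)
T/(380*49 + 346) = (-1224*I*√46)/(380*49 + 346) = (-1224*I*√46)/(18620 + 346) = -1224*I*√46/18966 = -1224*I*√46*(1/18966) = -204*I*√46/3161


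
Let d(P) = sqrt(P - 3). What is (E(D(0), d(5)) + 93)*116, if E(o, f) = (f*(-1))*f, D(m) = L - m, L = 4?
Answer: 10556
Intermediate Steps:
D(m) = 4 - m
d(P) = sqrt(-3 + P)
E(o, f) = -f**2 (E(o, f) = (-f)*f = -f**2)
(E(D(0), d(5)) + 93)*116 = (-(sqrt(-3 + 5))**2 + 93)*116 = (-(sqrt(2))**2 + 93)*116 = (-1*2 + 93)*116 = (-2 + 93)*116 = 91*116 = 10556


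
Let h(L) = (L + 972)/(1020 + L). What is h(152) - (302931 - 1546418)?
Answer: 364341972/293 ≈ 1.2435e+6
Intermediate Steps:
h(L) = (972 + L)/(1020 + L)
h(152) - (302931 - 1546418) = (972 + 152)/(1020 + 152) - (302931 - 1546418) = 1124/1172 - 1*(-1243487) = (1/1172)*1124 + 1243487 = 281/293 + 1243487 = 364341972/293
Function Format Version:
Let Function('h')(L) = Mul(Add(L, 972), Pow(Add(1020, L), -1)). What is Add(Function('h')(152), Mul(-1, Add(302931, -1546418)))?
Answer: Rational(364341972, 293) ≈ 1.2435e+6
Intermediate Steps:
Function('h')(L) = Mul(Pow(Add(1020, L), -1), Add(972, L)) (Function('h')(L) = Mul(Add(972, L), Pow(Add(1020, L), -1)) = Mul(Pow(Add(1020, L), -1), Add(972, L)))
Add(Function('h')(152), Mul(-1, Add(302931, -1546418))) = Add(Mul(Pow(Add(1020, 152), -1), Add(972, 152)), Mul(-1, Add(302931, -1546418))) = Add(Mul(Pow(1172, -1), 1124), Mul(-1, -1243487)) = Add(Mul(Rational(1, 1172), 1124), 1243487) = Add(Rational(281, 293), 1243487) = Rational(364341972, 293)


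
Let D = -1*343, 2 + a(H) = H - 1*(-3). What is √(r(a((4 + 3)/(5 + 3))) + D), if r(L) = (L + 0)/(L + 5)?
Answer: I*√41470/11 ≈ 18.513*I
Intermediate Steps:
a(H) = 1 + H (a(H) = -2 + (H - 1*(-3)) = -2 + (H + 3) = -2 + (3 + H) = 1 + H)
D = -343
r(L) = L/(5 + L)
√(r(a((4 + 3)/(5 + 3))) + D) = √((1 + (4 + 3)/(5 + 3))/(5 + (1 + (4 + 3)/(5 + 3))) - 343) = √((1 + 7/8)/(5 + (1 + 7/8)) - 343) = √(15/(8*(5 + 15/8)) - 343) = √(15/(8*(55/8)) - 343) = √((15/8)*(8/55) - 343) = √(3/11 - 343) = √(-3770/11) = I*√41470/11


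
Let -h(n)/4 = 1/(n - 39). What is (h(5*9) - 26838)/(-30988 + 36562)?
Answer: -40258/8361 ≈ -4.8150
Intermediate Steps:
h(n) = -4/(-39 + n) (h(n) = -4/(n - 39) = -4/(-39 + n))
(h(5*9) - 26838)/(-30988 + 36562) = (-4/(-39 + 5*9) - 26838)/(-30988 + 36562) = (-4/(-39 + 45) - 26838)/5574 = (-4/6 - 26838)*(1/5574) = (-4*⅙ - 26838)*(1/5574) = (-⅔ - 26838)*(1/5574) = -80516/3*1/5574 = -40258/8361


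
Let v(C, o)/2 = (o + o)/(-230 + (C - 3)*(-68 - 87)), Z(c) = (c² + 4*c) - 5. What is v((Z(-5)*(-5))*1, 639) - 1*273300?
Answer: -64222944/235 ≈ -2.7329e+5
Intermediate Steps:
Z(c) = -5 + c² + 4*c
v(C, o) = 4*o/(235 - 155*C) (v(C, o) = 2*((o + o)/(-230 + (C - 3)*(-68 - 87))) = 2*((2*o)/(-230 + (-3 + C)*(-155))) = 2*((2*o)/(-230 + (465 - 155*C))) = 2*((2*o)/(235 - 155*C)) = 2*(2*o/(235 - 155*C)) = 4*o/(235 - 155*C))
v((Z(-5)*(-5))*1, 639) - 1*273300 = -4*639/(-235 + 155*(((-5 + (-5)² + 4*(-5))*(-5))*1)) - 1*273300 = -4*639/(-235 + 155*(((-5 + 25 - 20)*(-5))*1)) - 273300 = -4*639/(-235 + 155*((0*(-5))*1)) - 273300 = -4*639/(-235 + 155*(0*1)) - 273300 = -4*639/(-235 + 155*0) - 273300 = -4*639/(-235 + 0) - 273300 = -4*639/(-235) - 273300 = -4*639*(-1/235) - 273300 = 2556/235 - 273300 = -64222944/235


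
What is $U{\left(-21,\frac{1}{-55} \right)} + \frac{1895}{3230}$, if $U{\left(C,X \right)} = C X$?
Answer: $\frac{34411}{35530} \approx 0.96851$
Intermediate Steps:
$U{\left(-21,\frac{1}{-55} \right)} + \frac{1895}{3230} = - \frac{21}{-55} + \frac{1895}{3230} = \left(-21\right) \left(- \frac{1}{55}\right) + 1895 \cdot \frac{1}{3230} = \frac{21}{55} + \frac{379}{646} = \frac{34411}{35530}$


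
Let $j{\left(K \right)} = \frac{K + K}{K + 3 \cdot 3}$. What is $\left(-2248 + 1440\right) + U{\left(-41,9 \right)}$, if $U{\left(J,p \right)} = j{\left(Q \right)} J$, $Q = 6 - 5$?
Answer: $- \frac{4081}{5} \approx -816.2$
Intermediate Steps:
$Q = 1$
$j{\left(K \right)} = \frac{2 K}{9 + K}$ ($j{\left(K \right)} = \frac{2 K}{K + 9} = \frac{2 K}{9 + K}$)
$U{\left(J,p \right)} = \frac{J}{5}$ ($U{\left(J,p \right)} = 2 \cdot 1 \frac{1}{9 + 1} J = 2 \cdot 1 \cdot \frac{1}{10} J = \frac{J}{5}$)
$\left(-2248 + 1440\right) + U{\left(-41,9 \right)} = \left(-2248 + 1440\right) + \frac{1}{5} \left(-41\right) = -808 - \frac{41}{5} = - \frac{4081}{5}$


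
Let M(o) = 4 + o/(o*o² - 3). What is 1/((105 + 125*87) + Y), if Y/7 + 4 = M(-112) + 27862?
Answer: 1404931/289435455818 ≈ 4.8540e-6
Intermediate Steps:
M(o) = 4 + o/(-3 + o³) (M(o) = 4 + o/(o³ - 3) = 4 + o/(-3 + o³))
Y = 274009313438/1404931 (Y = -28 + 7*((-12 - 112 + 4*(-112)³)/(-3 + (-112)³) + 27862) = -28 + 7*((-12 - 112 + 4*(-1404928))/(-3 - 1404928) + 27862) = -28 + 7*((-12 - 112 - 5619712)/(-1404931) + 27862) = -28 + 7*(-1/1404931*(-5619836) + 27862) = -28 + 7*(5619836/1404931 + 27862) = -28 + 7*(39149807358/1404931) = -28 + 274048651506/1404931 = 274009313438/1404931 ≈ 1.9503e+5)
1/((105 + 125*87) + Y) = 1/((105 + 125*87) + 274009313438/1404931) = 1/((105 + 10875) + 274009313438/1404931) = 1/(10980 + 274009313438/1404931) = 1/(289435455818/1404931) = 1404931/289435455818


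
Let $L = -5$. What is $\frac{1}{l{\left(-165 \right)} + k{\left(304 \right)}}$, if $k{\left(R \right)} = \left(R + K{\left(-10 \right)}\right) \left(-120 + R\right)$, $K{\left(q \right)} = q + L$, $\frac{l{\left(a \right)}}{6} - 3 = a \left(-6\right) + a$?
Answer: $\frac{1}{58144} \approx 1.7199 \cdot 10^{-5}$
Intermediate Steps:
$l{\left(a \right)} = 18 - 30 a$ ($l{\left(a \right)} = 18 + 6 \left(a \left(-6\right) + a\right) = 18 + 6 \left(- 6 a + a\right) = 18 + 6 \left(- 5 a\right) = 18 - 30 a$)
$K{\left(q \right)} = -5 + q$ ($K{\left(q \right)} = q - 5 = -5 + q$)
$k{\left(R \right)} = \left(-120 + R\right) \left(-15 + R\right)$ ($k{\left(R \right)} = \left(R - 15\right) \left(-120 + R\right) = \left(-15 + R\right) \left(-120 + R\right) = \left(-120 + R\right) \left(-15 + R\right)$)
$\frac{1}{l{\left(-165 \right)} + k{\left(304 \right)}} = \frac{1}{\left(18 - -4950\right) + \left(1800 + 304^{2} - 41040\right)} = \frac{1}{\left(18 + 4950\right) + \left(1800 + 92416 - 41040\right)} = \frac{1}{4968 + 53176} = \frac{1}{58144}$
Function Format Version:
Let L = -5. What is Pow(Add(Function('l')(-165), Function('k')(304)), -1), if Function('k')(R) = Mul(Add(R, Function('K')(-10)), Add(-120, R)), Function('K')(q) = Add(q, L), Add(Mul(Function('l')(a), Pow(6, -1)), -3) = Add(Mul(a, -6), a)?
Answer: Rational(1, 58144) ≈ 1.7199e-5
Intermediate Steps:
Function('l')(a) = Add(18, Mul(-30, a)) (Function('l')(a) = Add(18, Mul(6, Add(Mul(a, -6), a))) = Add(18, Mul(6, Add(Mul(-6, a), a))) = Add(18, Mul(6, Mul(-5, a))) = Add(18, Mul(-30, a)))
Function('K')(q) = Add(-5, q) (Function('K')(q) = Add(q, -5) = Add(-5, q))
Function('k')(R) = Mul(Add(-120, R), Add(-15, R)) (Function('k')(R) = Mul(Add(R, Add(-5, -10)), Add(-120, R)) = Mul(Add(R, -15), Add(-120, R)) = Mul(Add(-15, R), Add(-120, R)) = Mul(Add(-120, R), Add(-15, R)))
Pow(Add(Function('l')(-165), Function('k')(304)), -1) = Pow(Add(Add(18, Mul(-30, -165)), Add(1800, Pow(304, 2), Mul(-135, 304))), -1) = Pow(Add(Add(18, 4950), Add(1800, 92416, -41040)), -1) = Pow(Add(4968, 53176), -1) = Pow(58144, -1) = Rational(1, 58144)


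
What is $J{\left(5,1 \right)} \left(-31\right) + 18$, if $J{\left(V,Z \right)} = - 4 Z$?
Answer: $142$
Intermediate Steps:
$J{\left(5,1 \right)} \left(-31\right) + 18 = \left(-4\right) 1 \left(-31\right) + 18 = \left(-4\right) \left(-31\right) + 18 = 124 + 18 = 142$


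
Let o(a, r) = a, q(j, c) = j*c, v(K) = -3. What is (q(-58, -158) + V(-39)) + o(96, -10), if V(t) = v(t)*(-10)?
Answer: 9290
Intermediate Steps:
V(t) = 30 (V(t) = -3*(-10) = 30)
q(j, c) = c*j
(q(-58, -158) + V(-39)) + o(96, -10) = (-158*(-58) + 30) + 96 = (9164 + 30) + 96 = 9194 + 96 = 9290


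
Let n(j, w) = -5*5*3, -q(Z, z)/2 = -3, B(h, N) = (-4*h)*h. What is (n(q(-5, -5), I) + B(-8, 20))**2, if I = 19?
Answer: 109561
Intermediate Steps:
B(h, N) = -4*h**2
q(Z, z) = 6 (q(Z, z) = -2*(-3) = 6)
n(j, w) = -75 (n(j, w) = -25*3 = -75)
(n(q(-5, -5), I) + B(-8, 20))**2 = (-75 - 4*(-8)**2)**2 = (-75 - 4*64)**2 = (-75 - 256)**2 = (-331)**2 = 109561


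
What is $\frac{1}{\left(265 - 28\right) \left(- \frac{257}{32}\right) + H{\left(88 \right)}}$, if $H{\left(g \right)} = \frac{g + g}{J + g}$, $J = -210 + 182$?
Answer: $- \frac{480}{912227} \approx -0.00052619$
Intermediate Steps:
$J = -28$
$H{\left(g \right)} = \frac{2 g}{-28 + g}$ ($H{\left(g \right)} = \frac{g + g}{-28 + g} = \frac{2 g}{-28 + g}$)
$\frac{1}{\left(265 - 28\right) \left(- \frac{257}{32}\right) + H{\left(88 \right)}} = \frac{1}{\left(265 - 28\right) \left(- \frac{257}{32}\right) + 2 \cdot 88 \frac{1}{-28 + 88}} = \frac{1}{237 \left(\left(-257\right) \frac{1}{32}\right) + 2 \cdot 88 \cdot \frac{1}{60}} = \frac{1}{237 \left(- \frac{257}{32}\right) + 2 \cdot 88 \cdot \frac{1}{60}} = \frac{1}{- \frac{60909}{32} + \frac{44}{15}} = \frac{1}{- \frac{912227}{480}} = - \frac{480}{912227}$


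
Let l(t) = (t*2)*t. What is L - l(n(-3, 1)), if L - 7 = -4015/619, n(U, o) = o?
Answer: -920/619 ≈ -1.4863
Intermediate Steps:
L = 318/619 (L = 7 - 4015/619 = 318/619 ≈ 0.51373)
l(t) = 2*t² (l(t) = (2*t)*t = 2*t²)
L - l(n(-3, 1)) = 318/619 - 2*1² = 318/619 - 2 = -920/619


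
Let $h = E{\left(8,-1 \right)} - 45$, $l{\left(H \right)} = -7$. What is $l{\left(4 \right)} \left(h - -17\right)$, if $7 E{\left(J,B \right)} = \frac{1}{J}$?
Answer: $\frac{1567}{8} \approx 195.88$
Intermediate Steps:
$E{\left(J,B \right)} = \frac{1}{7 J}$
$h = - \frac{2519}{56}$ ($h = \frac{1}{7 \cdot 8} - 45 = \frac{1}{7} \cdot \frac{1}{8} - 45 = \frac{1}{56} - 45 = - \frac{2519}{56} \approx -44.982$)
$l{\left(4 \right)} \left(h - -17\right) = - 7 \left(- \frac{2519}{56} - -17\right) = - 7 \left(- \frac{2519}{56} + 17\right) = \left(-7\right) \left(- \frac{1567}{56}\right) = \frac{1567}{8}$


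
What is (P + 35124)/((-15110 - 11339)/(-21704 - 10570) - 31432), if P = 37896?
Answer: -2356647480/1014409919 ≈ -2.3232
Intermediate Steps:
(P + 35124)/((-15110 - 11339)/(-21704 - 10570) - 31432) = (37896 + 35124)/((-15110 - 11339)/(-21704 - 10570) - 31432) = 73020/(-26449/(-32274) - 31432) = 73020/(-26449*(-1/32274) - 31432) = 73020/(26449/32274 - 31432) = 73020/(-1014409919/32274) = 73020*(-32274/1014409919) = -2356647480/1014409919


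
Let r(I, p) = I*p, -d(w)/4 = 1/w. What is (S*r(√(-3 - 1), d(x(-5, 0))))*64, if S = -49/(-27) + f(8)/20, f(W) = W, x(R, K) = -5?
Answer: 153088*I/675 ≈ 226.8*I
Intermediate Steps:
d(w) = -4/w
S = 299/135 (S = -49/(-27) + 8/20 = -49*(-1/27) + 8*(1/20) = 49/27 + ⅖ = 299/135 ≈ 2.2148)
(S*r(√(-3 - 1), d(x(-5, 0))))*64 = (299*(√(-3 - 1)*(-4/(-5)))/135)*64 = (299*(√(-4)*(-4*(-⅕)))/135)*64 = (299*((2*I)*(⅘))/135)*64 = (299*(8*I/5)/135)*64 = (2392*I/675)*64 = 153088*I/675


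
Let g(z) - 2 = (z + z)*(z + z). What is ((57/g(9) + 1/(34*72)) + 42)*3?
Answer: 16828939/133008 ≈ 126.53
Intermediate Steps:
g(z) = 2 + 4*z² (g(z) = 2 + (z + z)*(z + z) = 2 + (2*z)*(2*z) = 2 + 4*z²)
((57/g(9) + 1/(34*72)) + 42)*3 = ((57/(2 + 4*9²) + 1/(34*72)) + 42)*3 = ((57/(2 + 4*81) + (1/34)*(1/72)) + 42)*3 = ((57/(2 + 324) + 1/2448) + 42)*3 = ((57/326 + 1/2448) + 42)*3 = (69931/399024 + 42)*3 = (16828939/399024)*3 = 16828939/133008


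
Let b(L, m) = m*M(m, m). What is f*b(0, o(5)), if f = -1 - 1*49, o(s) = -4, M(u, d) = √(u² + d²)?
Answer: 800*√2 ≈ 1131.4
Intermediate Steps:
M(u, d) = √(d² + u²)
b(L, m) = m*√2*√(m²) (b(L, m) = m*√(m² + m²) = m*√(2*m²) = m*(√2*√(m²)) = m*√2*√(m²))
f = -50 (f = -1 - 49 = -50)
f*b(0, o(5)) = -(-200)*√2*√((-4)²) = -(-200)*√2*√16 = -(-200)*√2*4 = -(-800)*√2 = 800*√2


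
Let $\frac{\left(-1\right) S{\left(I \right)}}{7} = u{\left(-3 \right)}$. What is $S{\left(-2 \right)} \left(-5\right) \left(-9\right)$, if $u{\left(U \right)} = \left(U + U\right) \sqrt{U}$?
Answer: $1890 i \sqrt{3} \approx 3273.6 i$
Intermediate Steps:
$u{\left(U \right)} = 2 U^{\frac{3}{2}}$ ($u{\left(U \right)} = 2 U \sqrt{U} = 2 U^{\frac{3}{2}}$)
$S{\left(I \right)} = 42 i \sqrt{3}$ ($S{\left(I \right)} = - 7 \cdot 2 \left(-3\right)^{\frac{3}{2}} = - 7 \cdot 2 \left(- 3 i \sqrt{3}\right) = - 7 \left(- 6 i \sqrt{3}\right) = 42 i \sqrt{3}$)
$S{\left(-2 \right)} \left(-5\right) \left(-9\right) = 42 i \sqrt{3} \left(-5\right) \left(-9\right) = - 210 i \sqrt{3} \left(-9\right) = 1890 i \sqrt{3}$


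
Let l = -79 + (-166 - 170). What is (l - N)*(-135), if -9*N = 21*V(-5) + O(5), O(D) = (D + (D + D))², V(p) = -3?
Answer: 53595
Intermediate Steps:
O(D) = 9*D² (O(D) = (D + 2*D)² = (3*D)² = 9*D²)
N = -18 (N = -(21*(-3) + 9*5²)/9 = -(-63 + 9*25)/9 = -(-63 + 225)/9 = -⅑*162 = -18)
l = -415 (l = -79 - 336 = -415)
(l - N)*(-135) = (-415 - 1*(-18))*(-135) = (-415 + 18)*(-135) = -397*(-135) = 53595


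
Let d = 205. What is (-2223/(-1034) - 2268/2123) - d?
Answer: -40694363/199562 ≈ -203.92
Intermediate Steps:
(-2223/(-1034) - 2268/2123) - d = (-2223/(-1034) - 2268/2123) - 1*205 = (-2223*(-1/1034) - 2268*1/2123) - 205 = (2223/1034 - 2268/2123) - 205 = 215847/199562 - 205 = -40694363/199562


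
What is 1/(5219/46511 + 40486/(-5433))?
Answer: -252694263/1854689519 ≈ -0.13625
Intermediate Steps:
1/(5219/46511 + 40486/(-5433)) = 1/(5219*(1/46511) + 40486*(-1/5433)) = 1/(5219/46511 - 40486/5433) = 1/(-1854689519/252694263) = -252694263/1854689519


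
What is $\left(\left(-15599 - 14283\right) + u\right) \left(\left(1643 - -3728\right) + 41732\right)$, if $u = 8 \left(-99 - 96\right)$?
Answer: $-1481012526$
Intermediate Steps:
$u = -1560$ ($u = 8 \left(-195\right) = -1560$)
$\left(\left(-15599 - 14283\right) + u\right) \left(\left(1643 - -3728\right) + 41732\right) = \left(\left(-15599 - 14283\right) - 1560\right) \left(\left(1643 - -3728\right) + 41732\right) = \left(\left(-15599 - 14283\right) - 1560\right) \left(\left(1643 + 3728\right) + 41732\right) = \left(-29882 - 1560\right) \left(5371 + 41732\right) = \left(-31442\right) 47103 = -1481012526$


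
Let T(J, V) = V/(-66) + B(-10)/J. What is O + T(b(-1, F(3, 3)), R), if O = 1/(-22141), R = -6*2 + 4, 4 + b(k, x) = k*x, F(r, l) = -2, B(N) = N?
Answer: 3741796/730653 ≈ 5.1212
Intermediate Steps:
b(k, x) = -4 + k*x
R = -8 (R = -12 + 4 = -8)
T(J, V) = -10/J - V/66 (T(J, V) = V/(-66) - 10/J = V*(-1/66) - 10/J = -V/66 - 10/J = -10/J - V/66)
O = -1/22141 ≈ -4.5165e-5
O + T(b(-1, F(3, 3)), R) = -1/22141 + (-10/(-4 - 1*(-2)) - 1/66*(-8)) = -1/22141 + (-10/(-4 + 2) + 4/33) = -1/22141 + (-10/(-2) + 4/33) = -1/22141 + (-10*(-½) + 4/33) = -1/22141 + (5 + 4/33) = -1/22141 + 169/33 = 3741796/730653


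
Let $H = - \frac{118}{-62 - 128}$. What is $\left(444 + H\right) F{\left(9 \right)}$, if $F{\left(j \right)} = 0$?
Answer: $0$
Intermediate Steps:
$H = \frac{59}{95}$ ($H = - \frac{118}{-62 - 128} = - \frac{118}{-190} = \left(-118\right) \left(- \frac{1}{190}\right) = \frac{59}{95} \approx 0.62105$)
$\left(444 + H\right) F{\left(9 \right)} = \left(444 + \frac{59}{95}\right) 0 = \frac{42239}{95} \cdot 0 = 0$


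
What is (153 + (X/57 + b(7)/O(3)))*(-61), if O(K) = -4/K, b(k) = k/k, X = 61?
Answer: -2132377/228 ≈ -9352.5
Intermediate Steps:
b(k) = 1
(153 + (X/57 + b(7)/O(3)))*(-61) = (153 + (61/57 + 1/(-4/3)))*(-61) = (153 + (61/57 + 1*(-¾)))*(-61) = (153 + (61/57 - ¾))*(-61) = (153 + 73/228)*(-61) = (34957/228)*(-61) = -2132377/228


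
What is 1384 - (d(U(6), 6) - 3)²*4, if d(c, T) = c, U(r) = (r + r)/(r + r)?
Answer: 1368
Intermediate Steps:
U(r) = 1 (U(r) = (2*r)/((2*r)) = (2*r)*(1/(2*r)) = 1)
1384 - (d(U(6), 6) - 3)²*4 = 1384 - (1 - 3)²*4 = 1384 - (-2)²*4 = 1384 - 4*4 = 1384 - 1*16 = 1384 - 16 = 1368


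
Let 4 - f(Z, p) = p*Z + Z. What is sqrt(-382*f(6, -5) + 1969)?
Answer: I*sqrt(8727) ≈ 93.418*I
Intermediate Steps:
f(Z, p) = 4 - Z - Z*p (f(Z, p) = 4 - (p*Z + Z) = 4 - (Z*p + Z) = 4 - (Z + Z*p) = 4 + (-Z - Z*p) = 4 - Z - Z*p)
sqrt(-382*f(6, -5) + 1969) = sqrt(-382*(4 - 1*6 - 1*6*(-5)) + 1969) = sqrt(-382*(4 - 6 + 30) + 1969) = sqrt(-382*28 + 1969) = sqrt(-10696 + 1969) = sqrt(-8727) = I*sqrt(8727)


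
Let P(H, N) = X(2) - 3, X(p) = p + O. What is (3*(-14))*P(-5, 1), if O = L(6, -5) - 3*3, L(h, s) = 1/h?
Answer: 413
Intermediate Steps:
L(h, s) = 1/h
O = -53/6 (O = 1/6 - 3*3 = 1/6 - 9 = -53/6 ≈ -8.8333)
X(p) = -53/6 + p (X(p) = p - 53/6 = -53/6 + p)
P(H, N) = -59/6 (P(H, N) = (-53/6 + 2) - 3 = -41/6 - 3 = -59/6)
(3*(-14))*P(-5, 1) = (3*(-14))*(-59/6) = -42*(-59/6) = 413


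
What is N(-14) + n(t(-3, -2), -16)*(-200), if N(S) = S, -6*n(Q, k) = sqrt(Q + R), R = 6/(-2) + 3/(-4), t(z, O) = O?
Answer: -14 + 50*I*sqrt(23)/3 ≈ -14.0 + 79.931*I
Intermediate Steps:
R = -15/4 (R = 6*(-1/2) + 3*(-1/4) = -3 - 3/4 = -15/4 ≈ -3.7500)
n(Q, k) = -sqrt(-15/4 + Q)/6 (n(Q, k) = -sqrt(Q - 15/4)/6 = -sqrt(-15/4 + Q)/6)
N(-14) + n(t(-3, -2), -16)*(-200) = -14 - sqrt(-15 + 4*(-2))/12*(-200) = -14 - sqrt(-15 - 8)/12*(-200) = -14 - I*sqrt(23)/12*(-200) = -14 + 50*I*sqrt(23)/3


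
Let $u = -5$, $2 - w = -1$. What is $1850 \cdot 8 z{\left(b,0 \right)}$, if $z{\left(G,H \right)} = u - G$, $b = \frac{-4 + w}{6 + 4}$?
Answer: $-72520$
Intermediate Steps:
$w = 3$ ($w = 2 - -1 = 2 + 1 = 3$)
$b = - \frac{1}{10}$ ($b = \frac{-4 + 3}{6 + 4} = - \frac{1}{10} \approx -0.1$)
$z{\left(G,H \right)} = -5 - G$
$1850 \cdot 8 z{\left(b,0 \right)} = 1850 \cdot 8 \left(-5 - - \frac{1}{10}\right) = 1850 \cdot 8 \left(-5 + \frac{1}{10}\right) = 1850 \cdot 8 \left(- \frac{49}{10}\right) = 1850 \left(- \frac{196}{5}\right) = -72520$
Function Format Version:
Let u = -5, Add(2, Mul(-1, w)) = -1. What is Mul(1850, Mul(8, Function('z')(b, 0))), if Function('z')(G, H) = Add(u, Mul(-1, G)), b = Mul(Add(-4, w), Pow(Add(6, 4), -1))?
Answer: -72520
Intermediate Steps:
w = 3 (w = Add(2, Mul(-1, -1)) = Add(2, 1) = 3)
b = Rational(-1, 10) (b = Mul(Add(-4, 3), Pow(Add(6, 4), -1)) = Mul(-1, Pow(10, -1)) = Mul(-1, Rational(1, 10)) = Rational(-1, 10) ≈ -0.10000)
Function('z')(G, H) = Add(-5, Mul(-1, G))
Mul(1850, Mul(8, Function('z')(b, 0))) = Mul(1850, Mul(8, Add(-5, Mul(-1, Rational(-1, 10))))) = Mul(1850, Mul(8, Add(-5, Rational(1, 10)))) = Mul(1850, Mul(8, Rational(-49, 10))) = Mul(1850, Rational(-196, 5)) = -72520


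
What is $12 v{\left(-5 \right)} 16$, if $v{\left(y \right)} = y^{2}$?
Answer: $4800$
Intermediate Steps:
$12 v{\left(-5 \right)} 16 = 12 \left(-5\right)^{2} \cdot 16 = 12 \cdot 25 \cdot 16 = 300 \cdot 16 = 4800$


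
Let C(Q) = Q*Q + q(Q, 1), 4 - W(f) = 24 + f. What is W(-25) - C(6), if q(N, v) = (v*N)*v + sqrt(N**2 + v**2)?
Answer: -37 - sqrt(37) ≈ -43.083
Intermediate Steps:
W(f) = -20 - f (W(f) = 4 - (24 + f) = 4 + (-24 - f) = -20 - f)
q(N, v) = sqrt(N**2 + v**2) + N*v**2 (q(N, v) = (N*v)*v + sqrt(N**2 + v**2) = N*v**2 + sqrt(N**2 + v**2) = sqrt(N**2 + v**2) + N*v**2)
C(Q) = Q + Q**2 + sqrt(1 + Q**2) (C(Q) = Q*Q + (sqrt(Q**2 + 1**2) + Q*1**2) = Q**2 + (sqrt(Q**2 + 1) + Q*1) = Q**2 + (sqrt(1 + Q**2) + Q) = Q**2 + (Q + sqrt(1 + Q**2)) = Q + Q**2 + sqrt(1 + Q**2))
W(-25) - C(6) = (-20 - 1*(-25)) - (6 + 6**2 + sqrt(1 + 6**2)) = (-20 + 25) - (6 + 36 + sqrt(1 + 36)) = 5 - (6 + 36 + sqrt(37)) = 5 - (42 + sqrt(37)) = 5 + (-42 - sqrt(37)) = -37 - sqrt(37)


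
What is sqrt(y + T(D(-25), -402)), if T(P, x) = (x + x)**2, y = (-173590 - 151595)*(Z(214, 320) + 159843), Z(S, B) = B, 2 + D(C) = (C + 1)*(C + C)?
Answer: I*sqrt(52081958739) ≈ 2.2821e+5*I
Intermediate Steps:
D(C) = -2 + 2*C*(1 + C) (D(C) = -2 + (C + 1)*(C + C) = -2 + (1 + C)*(2*C) = -2 + 2*C*(1 + C))
y = -52082605155 (y = (-173590 - 151595)*(320 + 159843) = -325185*160163 = -52082605155)
T(P, x) = 4*x**2 (T(P, x) = (2*x)**2 = 4*x**2)
sqrt(y + T(D(-25), -402)) = sqrt(-52082605155 + 4*(-402)**2) = sqrt(-52082605155 + 4*161604) = sqrt(-52082605155 + 646416) = sqrt(-52081958739) = I*sqrt(52081958739)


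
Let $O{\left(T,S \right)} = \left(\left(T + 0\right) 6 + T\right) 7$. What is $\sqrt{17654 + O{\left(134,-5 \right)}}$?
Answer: $2 \sqrt{6055} \approx 155.63$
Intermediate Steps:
$O{\left(T,S \right)} = 49 T$ ($O{\left(T,S \right)} = \left(T 6 + T\right) 7 = \left(6 T + T\right) 7 = 7 T 7 = 49 T$)
$\sqrt{17654 + O{\left(134,-5 \right)}} = \sqrt{17654 + 49 \cdot 134} = \sqrt{17654 + 6566} = \sqrt{24220} = 2 \sqrt{6055}$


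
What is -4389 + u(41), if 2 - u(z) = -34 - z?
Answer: -4312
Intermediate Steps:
u(z) = 36 + z (u(z) = 2 - (-34 - z) = 2 + (34 + z) = 36 + z)
-4389 + u(41) = -4389 + (36 + 41) = -4389 + 77 = -4312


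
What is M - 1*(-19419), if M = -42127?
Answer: -22708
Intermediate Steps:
M - 1*(-19419) = -42127 - 1*(-19419) = -42127 + 19419 = -22708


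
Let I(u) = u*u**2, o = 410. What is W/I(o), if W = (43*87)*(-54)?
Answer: -101007/34460500 ≈ -0.0029311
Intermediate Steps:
I(u) = u**3
W = -202014 (W = 3741*(-54) = -202014)
W/I(o) = -202014/(410**3) = -202014/68921000 = -202014*1/68921000 = -101007/34460500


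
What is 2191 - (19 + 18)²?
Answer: 822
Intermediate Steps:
2191 - (19 + 18)² = 2191 - 1*37² = 2191 - 1*1369 = 2191 - 1369 = 822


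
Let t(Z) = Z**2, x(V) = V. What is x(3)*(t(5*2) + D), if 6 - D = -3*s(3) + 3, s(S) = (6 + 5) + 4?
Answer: 444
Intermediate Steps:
s(S) = 15 (s(S) = 11 + 4 = 15)
D = 48 (D = 6 - (-3*15 + 3) = 6 - (-45 + 3) = 6 - 1*(-42) = 6 + 42 = 48)
x(3)*(t(5*2) + D) = 3*((5*2)**2 + 48) = 3*(10**2 + 48) = 3*(100 + 48) = 3*148 = 444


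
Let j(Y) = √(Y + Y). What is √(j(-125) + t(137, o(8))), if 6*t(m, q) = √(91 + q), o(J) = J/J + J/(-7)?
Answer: √(21*√1113 + 2205*I*√10)/21 ≈ 2.9563 + 2.6742*I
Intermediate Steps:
j(Y) = √2*√Y (j(Y) = √(2*Y) = √2*√Y)
o(J) = 1 - J/7 (o(J) = 1 + J*(-⅐) = 1 - J/7)
t(m, q) = √(91 + q)/6
√(j(-125) + t(137, o(8))) = √(√2*√(-125) + √(91 + (1 - ⅐*8))/6) = √(√2*(5*I*√5) + √(91 + (1 - 8/7))/6) = √(5*I*√10 + √(91 - ⅐)/6) = √(5*I*√10 + √(636/7)/6) = √(5*I*√10 + (2*√1113/7)/6) = √(5*I*√10 + √1113/21) = √(√1113/21 + 5*I*√10)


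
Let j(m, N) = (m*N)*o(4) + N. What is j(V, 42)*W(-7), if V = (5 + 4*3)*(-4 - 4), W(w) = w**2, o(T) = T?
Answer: -1117494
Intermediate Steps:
V = -136 (V = (5 + 12)*(-8) = 17*(-8) = -136)
j(m, N) = N + 4*N*m (j(m, N) = (m*N)*4 + N = (N*m)*4 + N = 4*N*m + N = N + 4*N*m)
j(V, 42)*W(-7) = (42*(1 + 4*(-136)))*(-7)**2 = (42*(1 - 544))*49 = (42*(-543))*49 = -22806*49 = -1117494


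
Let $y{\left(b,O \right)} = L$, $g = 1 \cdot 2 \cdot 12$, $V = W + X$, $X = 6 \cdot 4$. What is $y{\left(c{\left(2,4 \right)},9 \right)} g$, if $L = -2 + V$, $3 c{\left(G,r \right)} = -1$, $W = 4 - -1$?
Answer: $648$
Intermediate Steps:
$W = 5$ ($W = 4 + 1 = 5$)
$c{\left(G,r \right)} = - \frac{1}{3}$ ($c{\left(G,r \right)} = \frac{1}{3} \left(-1\right) = - \frac{1}{3}$)
$X = 24$
$V = 29$ ($V = 5 + 24 = 29$)
$g = 24$ ($g = 2 \cdot 12 = 24$)
$L = 27$ ($L = -2 + 29 = 27$)
$y{\left(b,O \right)} = 27$
$y{\left(c{\left(2,4 \right)},9 \right)} g = 27 \cdot 24 = 648$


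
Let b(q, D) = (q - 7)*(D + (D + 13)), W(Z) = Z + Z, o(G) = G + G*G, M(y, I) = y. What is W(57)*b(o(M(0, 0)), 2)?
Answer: -13566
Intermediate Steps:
o(G) = G + G²
W(Z) = 2*Z
b(q, D) = (-7 + q)*(13 + 2*D) (b(q, D) = (-7 + q)*(D + (13 + D)) = (-7 + q)*(13 + 2*D))
W(57)*b(o(M(0, 0)), 2) = (2*57)*(-91 - 14*2 + 13*(0*(1 + 0)) + 2*2*(0*(1 + 0))) = 114*(-91 - 28 + 13*(0*1) + 2*2*(0*1)) = 114*(-91 - 28 + 13*0 + 2*2*0) = 114*(-91 - 28 + 0 + 0) = 114*(-119) = -13566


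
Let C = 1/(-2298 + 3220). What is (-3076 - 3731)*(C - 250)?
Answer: 1569006693/922 ≈ 1.7017e+6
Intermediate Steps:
C = 1/922 ≈ 0.0010846
(-3076 - 3731)*(C - 250) = (-3076 - 3731)*(1/922 - 250) = -6807*(-230499/922) = 1569006693/922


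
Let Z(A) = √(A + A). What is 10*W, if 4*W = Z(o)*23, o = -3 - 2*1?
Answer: 115*I*√10/2 ≈ 181.83*I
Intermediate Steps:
o = -5 (o = -3 - 2 = -5)
Z(A) = √2*√A (Z(A) = √(2*A) = √2*√A)
W = 23*I*√10/4 (W = ((√2*√(-5))*23)/4 = ((√2*(I*√5))*23)/4 = ((I*√10)*23)/4 = (23*I*√10)/4 = 23*I*√10/4 ≈ 18.183*I)
10*W = 10*(23*I*√10/4) = 115*I*√10/2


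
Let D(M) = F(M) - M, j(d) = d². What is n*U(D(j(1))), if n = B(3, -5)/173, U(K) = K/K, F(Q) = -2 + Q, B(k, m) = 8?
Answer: 8/173 ≈ 0.046243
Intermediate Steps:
D(M) = -2 (D(M) = (-2 + M) - M = -2)
U(K) = 1
n = 8/173 ≈ 0.046243
n*U(D(j(1))) = (8/173)*1 = 8/173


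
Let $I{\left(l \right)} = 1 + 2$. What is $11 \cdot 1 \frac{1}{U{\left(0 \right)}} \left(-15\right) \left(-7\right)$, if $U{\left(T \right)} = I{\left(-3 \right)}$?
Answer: $385$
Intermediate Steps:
$I{\left(l \right)} = 3$
$U{\left(T \right)} = 3$
$11 \cdot 1 \frac{1}{U{\left(0 \right)}} \left(-15\right) \left(-7\right) = 11 \cdot 1 \cdot \frac{1}{3} \left(-15\right) \left(-7\right) = 11 \cdot \frac{1}{3} \left(-15\right) \left(-7\right) = \frac{11}{3} \left(-15\right) \left(-7\right) = \left(-55\right) \left(-7\right) = 385$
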